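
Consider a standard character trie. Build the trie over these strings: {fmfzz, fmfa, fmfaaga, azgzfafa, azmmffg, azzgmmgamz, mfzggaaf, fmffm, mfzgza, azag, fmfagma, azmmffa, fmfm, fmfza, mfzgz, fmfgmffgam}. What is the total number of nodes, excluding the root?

For each word, the new-node count is its length minus the longest prefix already in the trie:
  "fmfzz" → 5 new (f, m, f, z, z)
  "fmfa" → prefix "fmf" already present; 1 new (a)
  "fmfaaga" → prefix "fmfa" already present; 3 new (a, g, a)
  "azgzfafa" → 8 new (a, z, g, z, f, a, f, a)
  "azmmffg" → prefix "az" already present; 5 new (m, m, f, f, g)
  "azzgmmgamz" → prefix "az" already present; 8 new (z, g, m, m, g, a, m, z)
  "mfzggaaf" → 8 new (m, f, z, g, g, a, a, f)
  "fmffm" → prefix "fmf" already present; 2 new (f, m)
  "mfzgza" → prefix "mfzg" already present; 2 new (z, a)
  "azag" → prefix "az" already present; 2 new (a, g)
  "fmfagma" → prefix "fmfa" already present; 3 new (g, m, a)
  "azmmffa" → prefix "azmmff" already present; 1 new (a)
  "fmfm" → prefix "fmf" already present; 1 new (m)
  "fmfza" → prefix "fmfz" already present; 1 new (a)
  "mfzgz" → prefix "mfzgz" already present; 0 new (none)
  "fmfgmffgam" → prefix "fmf" already present; 7 new (g, m, f, f, g, a, m)
Total nodes = 5 + 1 + 3 + 8 + 5 + 8 + 8 + 2 + 2 + 2 + 3 + 1 + 1 + 1 + 0 + 7 = 57

57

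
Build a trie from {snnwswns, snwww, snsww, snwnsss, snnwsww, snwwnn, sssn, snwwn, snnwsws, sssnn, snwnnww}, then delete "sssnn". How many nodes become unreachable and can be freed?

1

A node on "sssnn"'s path can go only if nothing else ends at it or branches off below it.
The suffix "n" (1 node) is used only by "sssnn"; "sssn" is itself a stored word, so pruning stops there.
Nodes removed: 1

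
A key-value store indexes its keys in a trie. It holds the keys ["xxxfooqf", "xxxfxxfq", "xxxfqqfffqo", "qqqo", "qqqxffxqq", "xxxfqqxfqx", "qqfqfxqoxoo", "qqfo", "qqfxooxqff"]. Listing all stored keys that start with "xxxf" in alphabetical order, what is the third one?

DFS of the "xxxf" subtree visits, in order: "xxxfooqf", "xxxfqqfffqo", "xxxfqqxfqx", "xxxfxxfq"
The 3rd is xxxfqqxfqx.

xxxfqqxfqx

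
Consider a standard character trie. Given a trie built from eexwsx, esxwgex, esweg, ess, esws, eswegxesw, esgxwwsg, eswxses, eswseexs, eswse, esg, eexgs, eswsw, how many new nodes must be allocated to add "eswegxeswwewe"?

4

"eswegxesw" is already a path in the trie; the remaining "wewe" must be added.
So 13 − 9 = 4 new nodes.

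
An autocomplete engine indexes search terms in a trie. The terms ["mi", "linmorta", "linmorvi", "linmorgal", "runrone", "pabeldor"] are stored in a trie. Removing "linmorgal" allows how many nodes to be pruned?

After clearing the end-marker at "linmorgal", prune upward until reaching a node still needed by another word.
The suffix "gal" (3 nodes) is used only by "linmorgal"; the node for "linmor" still has the child "t", so pruning stops there.
Nodes removed: 3

3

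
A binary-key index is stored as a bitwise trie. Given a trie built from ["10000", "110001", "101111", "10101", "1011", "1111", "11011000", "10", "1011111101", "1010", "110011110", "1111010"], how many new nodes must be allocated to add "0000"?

Nothing in the trie begins with "0"; the whole of "0000" is new.
4 − 0 = 4 new nodes.

4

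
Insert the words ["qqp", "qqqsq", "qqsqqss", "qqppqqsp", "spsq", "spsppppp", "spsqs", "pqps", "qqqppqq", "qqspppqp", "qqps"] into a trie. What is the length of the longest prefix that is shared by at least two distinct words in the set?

Look for the deepest trie node that still has at least two words in its subtree.
e.g. "spsq" and "spsqs" share the prefix "spsq" of length 4; no pair shares a longer one.
Longest shared-prefix length: 4

4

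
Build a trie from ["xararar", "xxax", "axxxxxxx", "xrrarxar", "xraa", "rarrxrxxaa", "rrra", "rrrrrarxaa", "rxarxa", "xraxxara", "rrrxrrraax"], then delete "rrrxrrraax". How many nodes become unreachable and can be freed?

7

Walk "rrrxrrraax" from the leaf back toward the root, removing each node that no remaining word uses.
The suffix "xrrraax" (7 nodes) is used only by "rrrxrrraax"; the node for "rrr" still has the child "a", so pruning stops there.
Nodes removed: 7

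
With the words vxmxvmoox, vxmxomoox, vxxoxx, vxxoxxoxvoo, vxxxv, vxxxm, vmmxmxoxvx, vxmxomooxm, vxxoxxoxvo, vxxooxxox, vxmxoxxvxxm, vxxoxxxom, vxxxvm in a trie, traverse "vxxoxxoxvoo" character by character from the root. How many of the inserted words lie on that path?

3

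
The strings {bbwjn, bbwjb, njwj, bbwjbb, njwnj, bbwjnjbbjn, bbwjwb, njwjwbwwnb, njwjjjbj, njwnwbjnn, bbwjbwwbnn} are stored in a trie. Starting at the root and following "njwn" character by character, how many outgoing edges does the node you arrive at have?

2

Walk "njwn" from the root, arriving at one node.
Distinct next characters after "njwn": j, w.
That node has 2 child edges.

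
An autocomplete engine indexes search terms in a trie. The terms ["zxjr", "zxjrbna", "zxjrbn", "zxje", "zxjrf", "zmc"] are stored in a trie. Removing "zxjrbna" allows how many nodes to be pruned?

A node on "zxjrbna"'s path can go only if nothing else ends at it or branches off below it.
The suffix "a" (1 node) is used only by "zxjrbna"; "zxjrbn" is itself a stored word, so pruning stops there.
Nodes removed: 1

1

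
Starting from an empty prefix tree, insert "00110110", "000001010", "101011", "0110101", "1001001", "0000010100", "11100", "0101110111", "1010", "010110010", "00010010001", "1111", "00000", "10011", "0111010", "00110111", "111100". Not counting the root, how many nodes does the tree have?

66

Count nodes per top-level branch (shared prefixes stored once):
  '0'-branch (00000, 000001010, 0000010100, 00010010001, 00110110, 00110111, 010110010, 0101110111, 0110101, 0111010): 47 nodes
  '1'-branch (1001001, 10011, 1010, 101011, 11100, 1111, 111100): 19 nodes
Sum: 66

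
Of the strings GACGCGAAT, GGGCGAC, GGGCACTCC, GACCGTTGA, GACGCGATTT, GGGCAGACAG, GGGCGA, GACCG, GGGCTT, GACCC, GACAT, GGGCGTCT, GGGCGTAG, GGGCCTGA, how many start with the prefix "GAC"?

6

Traverse to the node for "GAC", then collect every word in that subtree.
Words under "GAC": GACAT, GACCC, GACCG, GACCGTTGA, GACGCGAAT, GACGCGATTT
Count: 6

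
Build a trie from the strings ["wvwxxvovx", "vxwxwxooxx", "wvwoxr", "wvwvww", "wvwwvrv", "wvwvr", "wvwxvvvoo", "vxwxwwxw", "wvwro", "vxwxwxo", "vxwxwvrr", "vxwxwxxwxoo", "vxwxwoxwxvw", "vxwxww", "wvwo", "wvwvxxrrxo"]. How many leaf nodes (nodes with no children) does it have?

13

A leaf is a node with no children — equivalently, the end of a word that is not a proper prefix of any other stored word.
Those words: "vxwxwoxwxvw", "vxwxwvrr", "vxwxwwxw", "vxwxwxooxx", "vxwxwxxwxoo", "wvwoxr", "wvwro", "wvwvr", "wvwvww", "wvwvxxrrxo", "wvwwvrv", "wvwxvvvoo", "wvwxxvovx"
Leaf count: 13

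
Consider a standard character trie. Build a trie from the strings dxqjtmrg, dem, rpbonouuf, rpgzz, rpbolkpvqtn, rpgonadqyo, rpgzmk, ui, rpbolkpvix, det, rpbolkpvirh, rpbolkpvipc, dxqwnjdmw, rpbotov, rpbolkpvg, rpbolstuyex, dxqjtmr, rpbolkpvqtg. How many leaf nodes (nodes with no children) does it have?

Leaves are exactly the stored words that no other stored word extends.
Those words: "dem", "det", "dxqjtmrg", "dxqwnjdmw", "rpbolkpvg", "rpbolkpvipc", "rpbolkpvirh", "rpbolkpvix", "rpbolkpvqtg", "rpbolkpvqtn", "rpbolstuyex", "rpbonouuf", "rpbotov", "rpgonadqyo", "rpgzmk", "rpgzz", "ui"
Leaf count: 17

17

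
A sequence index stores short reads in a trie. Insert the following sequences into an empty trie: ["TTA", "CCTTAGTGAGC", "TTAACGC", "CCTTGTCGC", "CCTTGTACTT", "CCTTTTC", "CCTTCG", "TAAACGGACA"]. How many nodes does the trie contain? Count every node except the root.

41

Count nodes per top-level branch (shared prefixes stored once):
  'C'-branch (CCTTAGTGAGC, CCTTCG, CCTTGTACTT, CCTTGTCGC, CCTTTTC): 25 nodes
  'T'-branch (TAAACGGACA, TTA, TTAACGC): 16 nodes
Sum: 41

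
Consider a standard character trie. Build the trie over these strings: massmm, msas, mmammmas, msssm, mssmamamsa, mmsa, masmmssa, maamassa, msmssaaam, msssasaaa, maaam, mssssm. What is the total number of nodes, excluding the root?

For each word, the new-node count is its length minus the longest prefix already in the trie:
  "massmm" → 6 new (m, a, s, s, m, m)
  "msas" → prefix "m" already present; 3 new (s, a, s)
  "mmammmas" → prefix "m" already present; 7 new (m, a, m, m, m, a, s)
  "msssm" → prefix "ms" already present; 3 new (s, s, m)
  "mssmamamsa" → prefix "mss" already present; 7 new (m, a, m, a, m, s, a)
  "mmsa" → prefix "mm" already present; 2 new (s, a)
  "masmmssa" → prefix "mas" already present; 5 new (m, m, s, s, a)
  "maamassa" → prefix "ma" already present; 6 new (a, m, a, s, s, a)
  "msmssaaam" → prefix "ms" already present; 7 new (m, s, s, a, a, a, m)
  "msssasaaa" → prefix "msss" already present; 5 new (a, s, a, a, a)
  "maaam" → prefix "maa" already present; 2 new (a, m)
  "mssssm" → prefix "msss" already present; 2 new (s, m)
Total nodes = 6 + 3 + 7 + 3 + 7 + 2 + 5 + 6 + 7 + 5 + 2 + 2 = 55

55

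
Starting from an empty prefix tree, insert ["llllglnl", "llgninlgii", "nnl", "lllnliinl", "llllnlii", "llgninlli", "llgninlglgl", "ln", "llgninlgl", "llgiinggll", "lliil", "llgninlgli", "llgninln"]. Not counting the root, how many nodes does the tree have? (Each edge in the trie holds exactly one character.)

Trace insertions, counting only characters that open a new branch:
  "llllglnl" → 8 new (l, l, l, l, g, l, n, l)
  "llgninlgii" → prefix "ll" already present; 8 new (g, n, i, n, l, g, i, i)
  "nnl" → 3 new (n, n, l)
  "lllnliinl" → prefix "lll" already present; 6 new (n, l, i, i, n, l)
  "llllnlii" → prefix "llll" already present; 4 new (n, l, i, i)
  "llgninlli" → prefix "llgninl" already present; 2 new (l, i)
  "llgninlglgl" → prefix "llgninlg" already present; 3 new (l, g, l)
  "ln" → prefix "l" already present; 1 new (n)
  "llgninlgl" → prefix "llgninlgl" already present; 0 new (none)
  "llgiinggll" → prefix "llg" already present; 7 new (i, i, n, g, g, l, l)
  "lliil" → prefix "ll" already present; 3 new (i, i, l)
  "llgninlgli" → prefix "llgninlgl" already present; 1 new (i)
  "llgninln" → prefix "llgninl" already present; 1 new (n)
Total nodes = 8 + 8 + 3 + 6 + 4 + 2 + 3 + 1 + 0 + 7 + 3 + 1 + 1 = 47

47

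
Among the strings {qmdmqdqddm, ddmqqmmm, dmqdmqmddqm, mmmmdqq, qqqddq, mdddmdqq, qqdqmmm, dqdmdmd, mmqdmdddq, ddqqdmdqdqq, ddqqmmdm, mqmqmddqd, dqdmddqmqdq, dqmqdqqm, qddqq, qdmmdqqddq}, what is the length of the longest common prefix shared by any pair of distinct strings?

Equivalently: take the maximum, over all pairs, of their longest common prefix length.
e.g. "dqdmddqmqdq" and "dqdmdmd" share the prefix "dqdmd" of length 5; no pair shares a longer one.
Longest shared-prefix length: 5

5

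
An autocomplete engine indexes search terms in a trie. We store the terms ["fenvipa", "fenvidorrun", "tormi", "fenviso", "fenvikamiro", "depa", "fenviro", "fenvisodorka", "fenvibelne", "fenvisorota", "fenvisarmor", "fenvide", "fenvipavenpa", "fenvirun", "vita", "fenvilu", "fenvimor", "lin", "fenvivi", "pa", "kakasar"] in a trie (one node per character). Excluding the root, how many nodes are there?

82

Count nodes per top-level branch (shared prefixes stored once):
  'd'-branch (depa): 4 nodes
  'f'-branch (fenvibelne, fenvide, fenvidorrun, fenvikamiro, fenvilu, fenvimor, fenvipa, fenvipavenpa, fenviro, fenvirun, fenvisarmor, fenviso, fenvisodorka, fenvisorota, fenvivi): 57 nodes
  'k'-branch (kakasar): 7 nodes
  'l'-branch (lin): 3 nodes
  'p'-branch (pa): 2 nodes
  't'-branch (tormi): 5 nodes
  'v'-branch (vita): 4 nodes
Sum: 82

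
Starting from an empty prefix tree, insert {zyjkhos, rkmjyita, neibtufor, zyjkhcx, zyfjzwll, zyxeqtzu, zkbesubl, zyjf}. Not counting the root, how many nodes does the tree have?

For each word, the new-node count is its length minus the longest prefix already in the trie:
  "zyjkhos" → 7 new (z, y, j, k, h, o, s)
  "rkmjyita" → 8 new (r, k, m, j, y, i, t, a)
  "neibtufor" → 9 new (n, e, i, b, t, u, f, o, r)
  "zyjkhcx" → prefix "zyjkh" already present; 2 new (c, x)
  "zyfjzwll" → prefix "zy" already present; 6 new (f, j, z, w, l, l)
  "zyxeqtzu" → prefix "zy" already present; 6 new (x, e, q, t, z, u)
  "zkbesubl" → prefix "z" already present; 7 new (k, b, e, s, u, b, l)
  "zyjf" → prefix "zyj" already present; 1 new (f)
Total nodes = 7 + 8 + 9 + 2 + 6 + 6 + 7 + 1 = 46

46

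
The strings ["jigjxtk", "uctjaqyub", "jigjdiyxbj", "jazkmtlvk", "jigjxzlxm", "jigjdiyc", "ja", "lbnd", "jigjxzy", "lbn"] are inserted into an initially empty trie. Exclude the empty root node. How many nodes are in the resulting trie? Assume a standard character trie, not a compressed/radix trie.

40

Trace insertions, counting only characters that open a new branch:
  "jigjxtk" → 7 new (j, i, g, j, x, t, k)
  "uctjaqyub" → 9 new (u, c, t, j, a, q, y, u, b)
  "jigjdiyxbj" → prefix "jigj" already present; 6 new (d, i, y, x, b, j)
  "jazkmtlvk" → prefix "j" already present; 8 new (a, z, k, m, t, l, v, k)
  "jigjxzlxm" → prefix "jigjx" already present; 4 new (z, l, x, m)
  "jigjdiyc" → prefix "jigjdiy" already present; 1 new (c)
  "ja" → prefix "ja" already present; 0 new (none)
  "lbnd" → 4 new (l, b, n, d)
  "jigjxzy" → prefix "jigjxz" already present; 1 new (y)
  "lbn" → prefix "lbn" already present; 0 new (none)
Total nodes = 7 + 9 + 6 + 8 + 4 + 1 + 0 + 4 + 1 + 0 = 40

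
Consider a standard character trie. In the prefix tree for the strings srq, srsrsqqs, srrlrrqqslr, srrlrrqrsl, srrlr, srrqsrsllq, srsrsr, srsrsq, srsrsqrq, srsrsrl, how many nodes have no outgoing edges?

7

Leaves are exactly the stored words that no other stored word extends.
Those words: "srq", "srrlrrqqslr", "srrlrrqrsl", "srrqsrsllq", "srsrsqqs", "srsrsqrq", "srsrsrl"
Leaf count: 7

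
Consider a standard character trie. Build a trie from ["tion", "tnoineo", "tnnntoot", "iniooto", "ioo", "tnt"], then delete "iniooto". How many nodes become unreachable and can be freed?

6

After clearing the end-marker at "iniooto", prune upward until reaching a node still needed by another word.
The suffix "niooto" (6 nodes) is used only by "iniooto"; the node for "i" still has the child "o", so pruning stops there.
Nodes removed: 6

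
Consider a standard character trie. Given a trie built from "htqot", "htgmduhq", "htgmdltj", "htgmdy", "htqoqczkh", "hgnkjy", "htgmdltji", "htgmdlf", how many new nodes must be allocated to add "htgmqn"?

"htgm" is already a path in the trie; the remaining "qn" must be added.
New nodes needed: |"htgmqn"| − 4 = 6 − 4 = 2.

2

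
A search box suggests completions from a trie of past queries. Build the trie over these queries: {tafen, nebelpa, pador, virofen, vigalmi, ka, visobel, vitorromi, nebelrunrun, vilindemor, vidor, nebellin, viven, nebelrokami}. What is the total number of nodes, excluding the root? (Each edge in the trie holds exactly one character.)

71

Insert word by word; a character creates a node only if that edge doesn't already exist:
  "tafen" → 5 new (t, a, f, e, n)
  "nebelpa" → 7 new (n, e, b, e, l, p, a)
  "pador" → 5 new (p, a, d, o, r)
  "virofen" → 7 new (v, i, r, o, f, e, n)
  "vigalmi" → prefix "vi" already present; 5 new (g, a, l, m, i)
  "ka" → 2 new (k, a)
  "visobel" → prefix "vi" already present; 5 new (s, o, b, e, l)
  "vitorromi" → prefix "vi" already present; 7 new (t, o, r, r, o, m, i)
  "nebelrunrun" → prefix "nebel" already present; 6 new (r, u, n, r, u, n)
  "vilindemor" → prefix "vi" already present; 8 new (l, i, n, d, e, m, o, r)
  "vidor" → prefix "vi" already present; 3 new (d, o, r)
  "nebellin" → prefix "nebel" already present; 3 new (l, i, n)
  "viven" → prefix "vi" already present; 3 new (v, e, n)
  "nebelrokami" → prefix "nebelr" already present; 5 new (o, k, a, m, i)
Total nodes = 5 + 7 + 5 + 7 + 5 + 2 + 5 + 7 + 6 + 8 + 3 + 3 + 3 + 5 = 71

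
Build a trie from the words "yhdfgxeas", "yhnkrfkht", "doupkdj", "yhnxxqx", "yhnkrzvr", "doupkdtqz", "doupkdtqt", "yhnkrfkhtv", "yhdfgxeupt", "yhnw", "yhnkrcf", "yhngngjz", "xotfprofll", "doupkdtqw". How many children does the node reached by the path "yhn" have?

4

Follow the path "yhn" to its node, then look at its outgoing edges.
Distinct next characters after "yhn": g, k, w, x.
That node has 4 child edges.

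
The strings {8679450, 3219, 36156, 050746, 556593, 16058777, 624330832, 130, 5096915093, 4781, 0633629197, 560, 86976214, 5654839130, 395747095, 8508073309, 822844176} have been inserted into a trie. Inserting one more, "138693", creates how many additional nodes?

The longest prefix of "138693" already in the trie is "13" (length 2).
New nodes needed: |"138693"| − 2 = 6 − 2 = 4.

4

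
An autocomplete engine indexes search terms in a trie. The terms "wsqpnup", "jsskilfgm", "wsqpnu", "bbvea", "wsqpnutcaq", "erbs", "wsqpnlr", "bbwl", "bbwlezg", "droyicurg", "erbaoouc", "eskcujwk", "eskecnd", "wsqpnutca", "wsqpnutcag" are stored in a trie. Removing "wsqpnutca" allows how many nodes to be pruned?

A node on "wsqpnutca"'s path can go only if nothing else ends at it or branches off below it.
Every node on "wsqpnutca" is still needed (e.g. by "wsqpnutcaq"), so nothing is freed.
Nodes removed: 0

0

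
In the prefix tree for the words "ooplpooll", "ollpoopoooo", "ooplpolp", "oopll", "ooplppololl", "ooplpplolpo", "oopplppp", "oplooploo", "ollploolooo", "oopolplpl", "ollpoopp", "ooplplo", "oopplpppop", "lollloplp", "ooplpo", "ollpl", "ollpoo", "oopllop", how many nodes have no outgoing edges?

13

A leaf is a node with no children — equivalently, the end of a word that is not a proper prefix of any other stored word.
Those words: "lollloplp", "ollploolooo", "ollpoopoooo", "ollpoopp", "oopllop", "ooplplo", "ooplpolp", "ooplpooll", "ooplpplolpo", "ooplppololl", "oopolplpl", "oopplpppop", "oplooploo"
Leaf count: 13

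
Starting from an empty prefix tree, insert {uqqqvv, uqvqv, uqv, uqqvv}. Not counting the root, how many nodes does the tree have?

11

Trie structure (* marks end of a word):
(root)
└─ u
   └─ q
      ├─ q
      │  ├─ q
      │  │  └─ v
      │  │     └─ v *
      │  └─ v
      │     └─ v *
      └─ v *
         └─ q
            └─ v *
Counting every labelled node above: 11.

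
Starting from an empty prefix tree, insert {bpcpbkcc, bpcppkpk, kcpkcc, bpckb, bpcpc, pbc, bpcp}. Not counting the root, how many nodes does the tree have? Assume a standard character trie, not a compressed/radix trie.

24

For each word, the new-node count is its length minus the longest prefix already in the trie:
  "bpcpbkcc" → 8 new (b, p, c, p, b, k, c, c)
  "bpcppkpk" → prefix "bpcp" already present; 4 new (p, k, p, k)
  "kcpkcc" → 6 new (k, c, p, k, c, c)
  "bpckb" → prefix "bpc" already present; 2 new (k, b)
  "bpcpc" → prefix "bpcp" already present; 1 new (c)
  "pbc" → 3 new (p, b, c)
  "bpcp" → prefix "bpcp" already present; 0 new (none)
Total nodes = 8 + 4 + 6 + 2 + 1 + 3 + 0 = 24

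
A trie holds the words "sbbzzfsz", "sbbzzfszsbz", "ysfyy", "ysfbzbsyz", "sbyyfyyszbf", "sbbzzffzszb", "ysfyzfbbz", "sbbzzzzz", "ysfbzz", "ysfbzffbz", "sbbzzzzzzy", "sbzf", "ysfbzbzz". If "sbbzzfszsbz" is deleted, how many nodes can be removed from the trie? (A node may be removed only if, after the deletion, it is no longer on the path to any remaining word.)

3

A node on "sbbzzfszsbz"'s path can go only if nothing else ends at it or branches off below it.
The suffix "sbz" (3 nodes) is used only by "sbbzzfszsbz"; "sbbzzfsz" is itself a stored word, so pruning stops there.
Nodes removed: 3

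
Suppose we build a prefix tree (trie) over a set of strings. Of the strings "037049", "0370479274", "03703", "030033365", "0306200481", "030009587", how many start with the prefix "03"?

6

Filter for entries beginning with "03":
Words under "03": 030009587, 030033365, 0306200481, 03703, 0370479274, 037049
Count: 6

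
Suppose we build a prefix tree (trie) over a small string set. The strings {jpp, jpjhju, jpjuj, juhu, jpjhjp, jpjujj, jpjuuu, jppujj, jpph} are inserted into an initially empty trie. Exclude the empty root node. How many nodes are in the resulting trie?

Count nodes per top-level branch (shared prefixes stored once):
  'j'-branch (jpjhjp, jpjhju, jpjuj, jpjujj, jpjuuu, jpp, jpph, jppujj, juhu): 20 nodes
Sum: 20

20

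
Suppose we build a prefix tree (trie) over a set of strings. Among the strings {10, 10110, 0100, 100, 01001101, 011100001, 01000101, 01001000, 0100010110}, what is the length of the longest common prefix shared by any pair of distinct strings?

8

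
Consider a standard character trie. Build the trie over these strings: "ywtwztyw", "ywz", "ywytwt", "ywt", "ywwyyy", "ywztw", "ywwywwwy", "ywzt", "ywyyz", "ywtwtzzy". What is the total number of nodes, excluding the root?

29

Insert word by word; a character creates a node only if that edge doesn't already exist:
  "ywtwztyw" → 8 new (y, w, t, w, z, t, y, w)
  "ywz" → prefix "yw" already present; 1 new (z)
  "ywytwt" → prefix "yw" already present; 4 new (y, t, w, t)
  "ywt" → prefix "ywt" already present; 0 new (none)
  "ywwyyy" → prefix "yw" already present; 4 new (w, y, y, y)
  "ywztw" → prefix "ywz" already present; 2 new (t, w)
  "ywwywwwy" → prefix "ywwy" already present; 4 new (w, w, w, y)
  "ywzt" → prefix "ywzt" already present; 0 new (none)
  "ywyyz" → prefix "ywy" already present; 2 new (y, z)
  "ywtwtzzy" → prefix "ywtw" already present; 4 new (t, z, z, y)
Total nodes = 8 + 1 + 4 + 0 + 4 + 2 + 4 + 0 + 2 + 4 = 29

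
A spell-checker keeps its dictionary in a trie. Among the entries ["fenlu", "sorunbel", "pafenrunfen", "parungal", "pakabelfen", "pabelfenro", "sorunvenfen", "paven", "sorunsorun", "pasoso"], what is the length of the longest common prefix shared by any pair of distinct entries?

5

Look for the deepest trie node that still has at least two words in its subtree.
"sorunbel" and "sorunsorun" agree on "sorun" (5 characters) before diverging; nothing deeper is shared.
Longest shared-prefix length: 5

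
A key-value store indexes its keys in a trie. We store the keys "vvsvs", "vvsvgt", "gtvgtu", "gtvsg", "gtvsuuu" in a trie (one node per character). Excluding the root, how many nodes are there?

Trace insertions, counting only characters that open a new branch:
  "vvsvs" → 5 new (v, v, s, v, s)
  "vvsvgt" → prefix "vvsv" already present; 2 new (g, t)
  "gtvgtu" → 6 new (g, t, v, g, t, u)
  "gtvsg" → prefix "gtv" already present; 2 new (s, g)
  "gtvsuuu" → prefix "gtvs" already present; 3 new (u, u, u)
Total nodes = 5 + 2 + 6 + 2 + 3 = 18

18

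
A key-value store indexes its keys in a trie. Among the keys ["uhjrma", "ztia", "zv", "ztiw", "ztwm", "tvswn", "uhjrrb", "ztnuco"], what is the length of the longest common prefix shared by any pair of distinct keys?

4

Look for the deepest trie node that still has at least two words in its subtree.
e.g. "uhjrma" and "uhjrrb" share the prefix "uhjr" of length 4; no pair shares a longer one.
Longest shared-prefix length: 4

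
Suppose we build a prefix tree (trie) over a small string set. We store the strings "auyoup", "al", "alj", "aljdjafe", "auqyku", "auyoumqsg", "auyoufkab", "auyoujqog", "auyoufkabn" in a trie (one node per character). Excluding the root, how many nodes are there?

Insert word by word; a character creates a node only if that edge doesn't already exist:
  "auyoup" → 6 new (a, u, y, o, u, p)
  "al" → prefix "a" already present; 1 new (l)
  "alj" → prefix "al" already present; 1 new (j)
  "aljdjafe" → prefix "alj" already present; 5 new (d, j, a, f, e)
  "auqyku" → prefix "au" already present; 4 new (q, y, k, u)
  "auyoumqsg" → prefix "auyou" already present; 4 new (m, q, s, g)
  "auyoufkab" → prefix "auyou" already present; 4 new (f, k, a, b)
  "auyoujqog" → prefix "auyou" already present; 4 new (j, q, o, g)
  "auyoufkabn" → prefix "auyoufkab" already present; 1 new (n)
Total nodes = 6 + 1 + 1 + 5 + 4 + 4 + 4 + 4 + 1 = 30

30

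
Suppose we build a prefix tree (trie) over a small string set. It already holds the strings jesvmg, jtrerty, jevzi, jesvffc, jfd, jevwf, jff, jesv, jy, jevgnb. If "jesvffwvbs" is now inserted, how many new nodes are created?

4

"jesvff" is already a path in the trie; the remaining "wvbs" must be added.
So 10 − 6 = 4 new nodes.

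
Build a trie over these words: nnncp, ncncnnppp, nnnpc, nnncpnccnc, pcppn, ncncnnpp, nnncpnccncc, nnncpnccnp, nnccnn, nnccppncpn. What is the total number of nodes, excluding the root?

For each word, the new-node count is its length minus the longest prefix already in the trie:
  "nnncp" → 5 new (n, n, n, c, p)
  "ncncnnppp" → prefix "n" already present; 8 new (c, n, c, n, n, p, p, p)
  "nnnpc" → prefix "nnn" already present; 2 new (p, c)
  "nnncpnccnc" → prefix "nnncp" already present; 5 new (n, c, c, n, c)
  "pcppn" → 5 new (p, c, p, p, n)
  "ncncnnpp" → prefix "ncncnnpp" already present; 0 new (none)
  "nnncpnccncc" → prefix "nnncpnccnc" already present; 1 new (c)
  "nnncpnccnp" → prefix "nnncpnccn" already present; 1 new (p)
  "nnccnn" → prefix "nn" already present; 4 new (c, c, n, n)
  "nnccppncpn" → prefix "nncc" already present; 6 new (p, p, n, c, p, n)
Total nodes = 5 + 8 + 2 + 5 + 5 + 0 + 1 + 1 + 4 + 6 = 37

37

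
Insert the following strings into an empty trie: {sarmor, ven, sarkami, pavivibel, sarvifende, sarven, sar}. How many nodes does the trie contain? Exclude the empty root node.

31

Count nodes per top-level branch (shared prefixes stored once):
  'p'-branch (pavivibel): 9 nodes
  's'-branch (sar, sarkami, sarmor, sarven, sarvifende): 19 nodes
  'v'-branch (ven): 3 nodes
Sum: 31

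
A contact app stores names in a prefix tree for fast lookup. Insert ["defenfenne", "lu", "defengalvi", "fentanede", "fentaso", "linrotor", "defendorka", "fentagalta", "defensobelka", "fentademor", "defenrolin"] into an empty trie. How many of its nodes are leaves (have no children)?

A leaf is a node with no children — equivalently, the end of a word that is not a proper prefix of any other stored word.
Those words: "defendorka", "defenfenne", "defengalvi", "defenrolin", "defensobelka", "fentademor", "fentagalta", "fentanede", "fentaso", "linrotor", "lu"
Leaf count: 11

11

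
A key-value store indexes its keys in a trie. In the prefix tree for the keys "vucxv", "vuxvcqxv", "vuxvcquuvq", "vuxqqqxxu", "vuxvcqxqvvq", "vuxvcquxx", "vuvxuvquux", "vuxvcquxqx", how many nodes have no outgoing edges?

A leaf is a node with no children — equivalently, the end of a word that is not a proper prefix of any other stored word.
Those words: "vucxv", "vuvxuvquux", "vuxqqqxxu", "vuxvcquuvq", "vuxvcquxqx", "vuxvcquxx", "vuxvcqxqvvq", "vuxvcqxv"
Leaf count: 8

8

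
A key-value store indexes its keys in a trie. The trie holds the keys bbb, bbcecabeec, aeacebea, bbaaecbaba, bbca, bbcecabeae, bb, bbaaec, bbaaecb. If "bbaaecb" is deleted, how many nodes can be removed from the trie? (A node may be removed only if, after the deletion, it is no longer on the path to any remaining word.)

After clearing the end-marker at "bbaaecb", prune upward until reaching a node still needed by another word.
Every node on "bbaaecb" is still needed (e.g. by "bbaaecbaba"), so nothing is freed.
Nodes removed: 0

0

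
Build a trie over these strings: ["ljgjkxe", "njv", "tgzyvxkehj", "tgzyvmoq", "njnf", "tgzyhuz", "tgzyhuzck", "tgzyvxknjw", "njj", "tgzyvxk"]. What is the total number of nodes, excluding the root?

For each word, the new-node count is its length minus the longest prefix already in the trie:
  "ljgjkxe" → 7 new (l, j, g, j, k, x, e)
  "njv" → 3 new (n, j, v)
  "tgzyvxkehj" → 10 new (t, g, z, y, v, x, k, e, h, j)
  "tgzyvmoq" → prefix "tgzyv" already present; 3 new (m, o, q)
  "njnf" → prefix "nj" already present; 2 new (n, f)
  "tgzyhuz" → prefix "tgzy" already present; 3 new (h, u, z)
  "tgzyhuzck" → prefix "tgzyhuz" already present; 2 new (c, k)
  "tgzyvxknjw" → prefix "tgzyvxk" already present; 3 new (n, j, w)
  "njj" → prefix "nj" already present; 1 new (j)
  "tgzyvxk" → prefix "tgzyvxk" already present; 0 new (none)
Total nodes = 7 + 3 + 10 + 3 + 2 + 3 + 2 + 3 + 1 + 0 = 34

34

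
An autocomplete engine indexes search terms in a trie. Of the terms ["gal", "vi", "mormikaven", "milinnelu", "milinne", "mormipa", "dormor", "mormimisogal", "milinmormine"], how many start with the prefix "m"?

6

Filter for entries beginning with "m":
Matches: "milinmormine", "milinne", "milinnelu", "mormikaven", "mormimisogal", "mormipa"
Count: 6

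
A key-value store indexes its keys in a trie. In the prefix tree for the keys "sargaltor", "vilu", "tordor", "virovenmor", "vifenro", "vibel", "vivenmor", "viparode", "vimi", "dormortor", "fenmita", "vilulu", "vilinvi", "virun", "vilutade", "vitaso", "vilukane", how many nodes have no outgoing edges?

Leaves are exactly the stored words that no other stored word extends.
Those words: "dormortor", "fenmita", "sargaltor", "tordor", "vibel", "vifenro", "vilinvi", "vilukane", "vilulu", "vilutade", "vimi", "viparode", "virovenmor", "virun", "vitaso", "vivenmor"
Leaf count: 16

16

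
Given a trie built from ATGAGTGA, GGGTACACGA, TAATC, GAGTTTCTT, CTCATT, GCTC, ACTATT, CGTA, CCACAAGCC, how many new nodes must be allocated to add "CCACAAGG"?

The longest prefix of "CCACAAGG" already in the trie is "CCACAAG" (length 7).
New nodes needed: |"CCACAAGG"| − 7 = 8 − 7 = 1.

1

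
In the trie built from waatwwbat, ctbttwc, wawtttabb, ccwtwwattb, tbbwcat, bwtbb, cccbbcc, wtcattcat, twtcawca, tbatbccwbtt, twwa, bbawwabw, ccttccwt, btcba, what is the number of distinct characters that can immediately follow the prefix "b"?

3

Follow the path "b" to its node, then look at its outgoing edges.
Characters that immediately follow "b" among the stored strings: {b, t, w}.
That node has 3 child edges.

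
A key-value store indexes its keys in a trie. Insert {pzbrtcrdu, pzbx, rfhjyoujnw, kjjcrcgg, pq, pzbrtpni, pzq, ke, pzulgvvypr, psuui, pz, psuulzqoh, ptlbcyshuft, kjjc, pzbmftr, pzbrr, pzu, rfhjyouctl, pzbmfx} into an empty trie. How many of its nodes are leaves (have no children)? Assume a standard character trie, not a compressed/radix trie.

Leaves are exactly the stored words that no other stored word extends.
Those words: "ke", "kjjcrcgg", "pq", "psuui", "psuulzqoh", "ptlbcyshuft", "pzbmftr", "pzbmfx", "pzbrr", "pzbrtcrdu", "pzbrtpni", "pzbx", "pzq", "pzulgvvypr", "rfhjyouctl", "rfhjyoujnw"
Leaf count: 16

16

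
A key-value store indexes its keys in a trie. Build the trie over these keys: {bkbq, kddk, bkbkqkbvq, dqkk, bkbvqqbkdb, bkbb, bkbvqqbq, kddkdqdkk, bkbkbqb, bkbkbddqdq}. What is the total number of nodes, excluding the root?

40

Trace insertions, counting only characters that open a new branch:
  "bkbq" → 4 new (b, k, b, q)
  "kddk" → 4 new (k, d, d, k)
  "bkbkqkbvq" → prefix "bkb" already present; 6 new (k, q, k, b, v, q)
  "dqkk" → 4 new (d, q, k, k)
  "bkbvqqbkdb" → prefix "bkb" already present; 7 new (v, q, q, b, k, d, b)
  "bkbb" → prefix "bkb" already present; 1 new (b)
  "bkbvqqbq" → prefix "bkbvqqb" already present; 1 new (q)
  "kddkdqdkk" → prefix "kddk" already present; 5 new (d, q, d, k, k)
  "bkbkbqb" → prefix "bkbk" already present; 3 new (b, q, b)
  "bkbkbddqdq" → prefix "bkbkb" already present; 5 new (d, d, q, d, q)
Total nodes = 4 + 4 + 6 + 4 + 7 + 1 + 1 + 5 + 3 + 5 = 40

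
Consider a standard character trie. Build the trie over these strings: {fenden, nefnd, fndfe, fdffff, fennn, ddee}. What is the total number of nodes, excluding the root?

Count nodes per top-level branch (shared prefixes stored once):
  'd'-branch (ddee): 4 nodes
  'f'-branch (fdffff, fenden, fennn, fndfe): 17 nodes
  'n'-branch (nefnd): 5 nodes
Sum: 26

26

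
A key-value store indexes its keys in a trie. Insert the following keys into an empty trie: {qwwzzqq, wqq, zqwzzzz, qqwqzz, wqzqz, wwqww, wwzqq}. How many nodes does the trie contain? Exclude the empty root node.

For each word, the new-node count is its length minus the longest prefix already in the trie:
  "qwwzzqq" → 7 new (q, w, w, z, z, q, q)
  "wqq" → 3 new (w, q, q)
  "zqwzzzz" → 7 new (z, q, w, z, z, z, z)
  "qqwqzz" → prefix "q" already present; 5 new (q, w, q, z, z)
  "wqzqz" → prefix "wq" already present; 3 new (z, q, z)
  "wwqww" → prefix "w" already present; 4 new (w, q, w, w)
  "wwzqq" → prefix "ww" already present; 3 new (z, q, q)
Total nodes = 7 + 3 + 7 + 5 + 3 + 4 + 3 = 32

32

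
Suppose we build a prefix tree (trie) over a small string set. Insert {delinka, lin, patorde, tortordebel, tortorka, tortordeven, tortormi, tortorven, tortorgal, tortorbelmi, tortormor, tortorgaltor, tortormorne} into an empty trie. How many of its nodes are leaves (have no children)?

Leaves are exactly the stored words that no other stored word extends.
Those words: "delinka", "lin", "patorde", "tortorbelmi", "tortordebel", "tortordeven", "tortorgaltor", "tortorka", "tortormi", "tortormorne", "tortorven"
Leaf count: 11

11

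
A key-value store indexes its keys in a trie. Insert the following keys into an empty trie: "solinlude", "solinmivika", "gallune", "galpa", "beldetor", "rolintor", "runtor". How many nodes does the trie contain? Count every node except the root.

45

Insert word by word; a character creates a node only if that edge doesn't already exist:
  "solinlude" → 9 new (s, o, l, i, n, l, u, d, e)
  "solinmivika" → prefix "solin" already present; 6 new (m, i, v, i, k, a)
  "gallune" → 7 new (g, a, l, l, u, n, e)
  "galpa" → prefix "gal" already present; 2 new (p, a)
  "beldetor" → 8 new (b, e, l, d, e, t, o, r)
  "rolintor" → 8 new (r, o, l, i, n, t, o, r)
  "runtor" → prefix "r" already present; 5 new (u, n, t, o, r)
Total nodes = 9 + 6 + 7 + 2 + 8 + 8 + 5 = 45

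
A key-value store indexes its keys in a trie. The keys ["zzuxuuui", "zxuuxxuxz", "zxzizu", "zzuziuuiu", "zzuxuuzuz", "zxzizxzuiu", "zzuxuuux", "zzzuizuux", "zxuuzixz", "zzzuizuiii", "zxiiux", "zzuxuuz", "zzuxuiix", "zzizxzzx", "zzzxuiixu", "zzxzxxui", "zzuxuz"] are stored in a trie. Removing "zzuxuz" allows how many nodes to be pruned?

Walk "zzuxuz" from the leaf back toward the root, removing each node that no remaining word uses.
The suffix "z" (1 node) is used only by "zzuxuz"; the node for "zzuxu" still has the child "u", so pruning stops there.
Nodes removed: 1

1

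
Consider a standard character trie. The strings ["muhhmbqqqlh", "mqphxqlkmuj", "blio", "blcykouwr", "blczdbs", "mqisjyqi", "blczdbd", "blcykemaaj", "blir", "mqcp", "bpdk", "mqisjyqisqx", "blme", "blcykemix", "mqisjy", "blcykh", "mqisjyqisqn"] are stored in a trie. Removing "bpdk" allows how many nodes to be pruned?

Walk "bpdk" from the leaf back toward the root, removing each node that no remaining word uses.
The suffix "pdk" (3 nodes) is used only by "bpdk"; the node for "b" still has the child "l", so pruning stops there.
Nodes removed: 3

3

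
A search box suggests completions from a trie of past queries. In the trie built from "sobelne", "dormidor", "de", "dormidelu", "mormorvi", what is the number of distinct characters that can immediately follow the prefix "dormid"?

Walk "dormid" from the root, arriving at one node.
Distinct next characters after "dormid": e, o.
That node has 2 child edges.

2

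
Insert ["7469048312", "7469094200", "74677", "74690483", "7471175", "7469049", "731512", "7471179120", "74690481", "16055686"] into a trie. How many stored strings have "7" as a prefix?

9

Filter for entries beginning with "7":
Words under "7": 731512, 74677, 74690481, 74690483, 7469048312, 7469049, 7469094200, 7471175, 7471179120
Count: 9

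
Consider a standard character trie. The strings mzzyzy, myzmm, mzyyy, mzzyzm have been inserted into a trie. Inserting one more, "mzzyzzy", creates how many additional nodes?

"mzzyz" is already a path in the trie; the remaining "zy" must be added.
New nodes needed: |"mzzyzzy"| − 5 = 7 − 5 = 2.

2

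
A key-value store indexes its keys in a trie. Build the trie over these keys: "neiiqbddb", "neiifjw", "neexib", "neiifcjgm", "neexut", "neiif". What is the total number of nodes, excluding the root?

Insert word by word; a character creates a node only if that edge doesn't already exist:
  "neiiqbddb" → 9 new (n, e, i, i, q, b, d, d, b)
  "neiifjw" → prefix "neii" already present; 3 new (f, j, w)
  "neexib" → prefix "ne" already present; 4 new (e, x, i, b)
  "neiifcjgm" → prefix "neiif" already present; 4 new (c, j, g, m)
  "neexut" → prefix "neex" already present; 2 new (u, t)
  "neiif" → prefix "neiif" already present; 0 new (none)
Total nodes = 9 + 3 + 4 + 4 + 2 + 0 = 22

22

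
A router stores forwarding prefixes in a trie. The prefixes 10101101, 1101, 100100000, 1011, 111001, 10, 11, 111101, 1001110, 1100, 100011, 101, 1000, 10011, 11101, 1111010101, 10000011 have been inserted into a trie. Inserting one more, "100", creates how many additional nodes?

Every character of "100" already lies on an existing path (it is a prefix of some stored word).
No new nodes are needed: 0.

0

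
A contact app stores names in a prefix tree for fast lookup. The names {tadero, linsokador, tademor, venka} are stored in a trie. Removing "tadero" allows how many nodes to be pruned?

2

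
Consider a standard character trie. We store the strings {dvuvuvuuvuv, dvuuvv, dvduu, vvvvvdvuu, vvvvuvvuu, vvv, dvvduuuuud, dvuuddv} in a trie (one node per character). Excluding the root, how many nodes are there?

42

Insert word by word; a character creates a node only if that edge doesn't already exist:
  "dvuvuvuuvuv" → 11 new (d, v, u, v, u, v, u, u, v, u, v)
  "dvuuvv" → prefix "dvu" already present; 3 new (u, v, v)
  "dvduu" → prefix "dv" already present; 3 new (d, u, u)
  "vvvvvdvuu" → 9 new (v, v, v, v, v, d, v, u, u)
  "vvvvuvvuu" → prefix "vvvv" already present; 5 new (u, v, v, u, u)
  "vvv" → prefix "vvv" already present; 0 new (none)
  "dvvduuuuud" → prefix "dv" already present; 8 new (v, d, u, u, u, u, u, d)
  "dvuuddv" → prefix "dvuu" already present; 3 new (d, d, v)
Total nodes = 11 + 3 + 3 + 9 + 5 + 0 + 8 + 3 = 42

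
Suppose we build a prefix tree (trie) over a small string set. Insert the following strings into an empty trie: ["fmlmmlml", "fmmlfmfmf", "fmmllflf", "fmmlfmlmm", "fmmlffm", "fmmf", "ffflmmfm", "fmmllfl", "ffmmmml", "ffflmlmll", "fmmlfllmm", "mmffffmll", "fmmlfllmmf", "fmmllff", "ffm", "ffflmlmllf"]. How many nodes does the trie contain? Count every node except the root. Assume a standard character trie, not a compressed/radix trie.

Count nodes per top-level branch (shared prefixes stored once):
  'f'-branch (ffflmlmll, ffflmlmllf, ffflmmfm, ffm, ffmmmml, fmlmmlml, fmmf, fmmlffm, fmmlfllmm, fmmlfllmmf, fmmlfmfmf, fmmlfmlmm, fmmllff, fmmllfl, fmmllflf): 48 nodes
  'm'-branch (mmffffmll): 9 nodes
Sum: 57

57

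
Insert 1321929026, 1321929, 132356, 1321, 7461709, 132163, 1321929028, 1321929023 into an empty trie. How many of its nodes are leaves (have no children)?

6

Leaves are exactly the stored words that no other stored word extends.
Those words: "132163", "1321929023", "1321929026", "1321929028", "132356", "7461709"
Leaf count: 6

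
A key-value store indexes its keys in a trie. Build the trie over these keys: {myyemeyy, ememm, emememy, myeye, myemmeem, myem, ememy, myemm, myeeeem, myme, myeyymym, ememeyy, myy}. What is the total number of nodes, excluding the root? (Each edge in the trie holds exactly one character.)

Trie structure (* marks end of a word):
(root)
├─ e
│  └─ m
│     └─ e
│        └─ m
│           ├─ e
│           │  ├─ m
│           │  │  └─ y *
│           │  └─ y
│           │     └─ y *
│           ├─ m *
│           └─ y *
└─ m
   └─ y
      ├─ e
      │  ├─ e
      │  │  └─ e
      │  │     └─ e
      │  │        └─ m *
      │  ├─ m *
      │  │  └─ m *
      │  │     └─ e
      │  │        └─ e
      │  │           └─ m *
      │  └─ y
      │     ├─ e *
      │     └─ y
      │        └─ m
      │           └─ y
      │              └─ m *
      ├─ m
      │  └─ e *
      └─ y *
         └─ e
            └─ m
               └─ e
                  └─ y
                     └─ y *
Counting every labelled node above: 37.

37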